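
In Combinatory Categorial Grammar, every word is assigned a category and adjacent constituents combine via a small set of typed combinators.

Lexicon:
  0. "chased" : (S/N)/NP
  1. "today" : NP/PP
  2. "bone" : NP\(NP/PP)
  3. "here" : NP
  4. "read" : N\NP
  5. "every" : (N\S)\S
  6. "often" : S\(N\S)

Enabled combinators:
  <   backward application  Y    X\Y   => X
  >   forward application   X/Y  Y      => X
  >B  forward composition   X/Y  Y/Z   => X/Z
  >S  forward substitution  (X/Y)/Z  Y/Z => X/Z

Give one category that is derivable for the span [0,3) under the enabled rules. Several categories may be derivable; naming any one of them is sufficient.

[0,7] S   <
  [0,6] N\S   <
    [0,5] S   >
      [0,3] S/N   >
        [0,1] "chased" : (S/N)/NP
        [1,3] NP   <
          [1,2] "today" : NP/PP
          [2,3] "bone" : NP\(NP/PP)
      [3,5] N   <
        [3,4] "here" : NP
        [4,5] "read" : N\NP
    [5,6] "every" : (N\S)\S
  [6,7] "often" : S\(N\S)

S/N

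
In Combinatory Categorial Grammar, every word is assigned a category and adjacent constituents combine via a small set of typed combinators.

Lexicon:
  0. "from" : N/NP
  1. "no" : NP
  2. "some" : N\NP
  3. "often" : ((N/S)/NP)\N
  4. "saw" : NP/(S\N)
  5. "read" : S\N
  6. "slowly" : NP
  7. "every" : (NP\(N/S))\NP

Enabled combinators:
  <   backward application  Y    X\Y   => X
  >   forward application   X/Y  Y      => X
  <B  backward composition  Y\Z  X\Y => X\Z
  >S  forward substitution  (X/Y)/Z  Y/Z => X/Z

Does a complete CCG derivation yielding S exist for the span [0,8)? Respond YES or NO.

NO

N/NP NP N\NP ((N/S)/NP)\N NP/(S\N) S\N NP (NP\(N/S))\NP
CKY chart[0,8] = {N}; S ∉ chart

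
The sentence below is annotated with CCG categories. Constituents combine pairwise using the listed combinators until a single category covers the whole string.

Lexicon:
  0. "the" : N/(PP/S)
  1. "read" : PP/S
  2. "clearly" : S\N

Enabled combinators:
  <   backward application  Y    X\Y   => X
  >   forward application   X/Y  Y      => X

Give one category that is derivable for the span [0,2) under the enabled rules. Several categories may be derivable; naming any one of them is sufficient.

N

[0,3] S   <
  [0,2] N   >
    [0,1] "the" : N/(PP/S)
    [1,2] "read" : PP/S
  [2,3] "clearly" : S\N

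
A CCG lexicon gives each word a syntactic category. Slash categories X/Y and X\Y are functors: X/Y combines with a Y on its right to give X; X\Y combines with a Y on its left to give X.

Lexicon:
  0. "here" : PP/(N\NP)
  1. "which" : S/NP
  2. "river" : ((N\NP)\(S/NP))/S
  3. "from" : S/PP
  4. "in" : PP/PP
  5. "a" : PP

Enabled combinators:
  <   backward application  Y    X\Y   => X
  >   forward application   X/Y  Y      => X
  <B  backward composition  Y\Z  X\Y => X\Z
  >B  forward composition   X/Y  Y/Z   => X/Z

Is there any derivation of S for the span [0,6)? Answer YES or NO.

NO

PP/(N\NP) S/NP ((N\NP)\(S/NP))/S S/PP PP/PP PP
CKY chart[0,6] = {PP}; S ∉ chart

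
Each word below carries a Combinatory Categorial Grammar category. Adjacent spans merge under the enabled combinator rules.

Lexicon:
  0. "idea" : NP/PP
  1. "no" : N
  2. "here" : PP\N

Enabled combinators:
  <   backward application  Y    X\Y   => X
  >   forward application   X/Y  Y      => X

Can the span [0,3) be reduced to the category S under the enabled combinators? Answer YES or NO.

NO

NP/PP N PP\N
CKY chart[0,3] = {NP}; S ∉ chart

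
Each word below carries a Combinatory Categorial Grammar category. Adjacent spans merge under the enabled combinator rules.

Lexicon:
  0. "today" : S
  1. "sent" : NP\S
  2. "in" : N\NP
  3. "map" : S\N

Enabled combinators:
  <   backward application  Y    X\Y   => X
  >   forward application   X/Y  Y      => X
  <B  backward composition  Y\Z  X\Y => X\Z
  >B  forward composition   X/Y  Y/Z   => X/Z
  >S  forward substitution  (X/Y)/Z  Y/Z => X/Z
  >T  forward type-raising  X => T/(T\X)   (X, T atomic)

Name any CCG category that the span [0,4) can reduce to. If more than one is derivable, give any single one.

S

[0,4] S   <
  [0,2] NP   <
    [0,1] "today" : S
    [1,2] "sent" : NP\S
  [2,4] S\NP   <B
    [2,3] "in" : N\NP
    [3,4] "map" : S\N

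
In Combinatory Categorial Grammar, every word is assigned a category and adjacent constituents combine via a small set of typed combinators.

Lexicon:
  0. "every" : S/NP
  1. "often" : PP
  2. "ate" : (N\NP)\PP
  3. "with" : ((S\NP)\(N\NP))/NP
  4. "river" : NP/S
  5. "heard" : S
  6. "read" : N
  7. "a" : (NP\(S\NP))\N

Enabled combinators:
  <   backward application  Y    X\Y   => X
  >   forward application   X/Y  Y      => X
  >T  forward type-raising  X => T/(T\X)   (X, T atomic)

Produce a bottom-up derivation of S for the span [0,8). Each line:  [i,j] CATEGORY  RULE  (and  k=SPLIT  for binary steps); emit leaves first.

[0,8] S   >
  [0,1] "every" : S/NP
  [1,8] NP   <
    [1,6] S\NP   <
      [1,3] N\NP   <
        [1,2] "often" : PP
        [2,3] "ate" : (N\NP)\PP
      [3,6] (S\NP)\(N\NP)   >
        [3,4] "with" : ((S\NP)\(N\NP))/NP
        [4,6] NP   >
          [4,5] "river" : NP/S
          [5,6] "heard" : S
    [6,8] NP\(S\NP)   <
      [6,7] "read" : N
      [7,8] "a" : (NP\(S\NP))\N

[0,1] S/NP  lex  "every"
[1,2] PP  lex  "often"
[2,3] (N\NP)\PP  lex  "ate"
[1,3] N\NP  <  k=2
[3,4] ((S\NP)\(N\NP))/NP  lex  "with"
[4,5] NP/S  lex  "river"
[5,6] S  lex  "heard"
[4,6] NP  >  k=5
[3,6] (S\NP)\(N\NP)  >  k=4
[1,6] S\NP  <  k=3
[6,7] N  lex  "read"
[7,8] (NP\(S\NP))\N  lex  "a"
[6,8] NP\(S\NP)  <  k=7
[1,8] NP  <  k=6
[0,8] S  >  k=1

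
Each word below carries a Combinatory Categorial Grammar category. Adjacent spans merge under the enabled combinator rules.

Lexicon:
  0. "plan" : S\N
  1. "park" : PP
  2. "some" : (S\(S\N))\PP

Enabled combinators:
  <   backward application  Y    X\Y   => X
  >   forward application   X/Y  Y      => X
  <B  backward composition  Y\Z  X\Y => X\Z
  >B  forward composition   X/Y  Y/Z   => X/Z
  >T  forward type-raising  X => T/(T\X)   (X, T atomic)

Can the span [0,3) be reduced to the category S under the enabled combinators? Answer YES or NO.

YES

[0,3] S   <
  [0,1] "plan" : S\N
  [1,3] S\(S\N)   <
    [1,2] "park" : PP
    [2,3] "some" : (S\(S\N))\PP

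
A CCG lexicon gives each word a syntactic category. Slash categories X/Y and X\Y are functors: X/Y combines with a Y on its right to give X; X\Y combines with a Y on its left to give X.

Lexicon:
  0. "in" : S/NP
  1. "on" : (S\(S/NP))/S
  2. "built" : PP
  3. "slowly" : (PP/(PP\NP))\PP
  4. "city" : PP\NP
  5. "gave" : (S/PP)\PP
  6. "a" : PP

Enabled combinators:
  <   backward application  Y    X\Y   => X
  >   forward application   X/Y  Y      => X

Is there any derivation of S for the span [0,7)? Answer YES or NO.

[0,7] S   <
  [0,1] "in" : S/NP
  [1,7] S\(S/NP)   >
    [1,2] "on" : (S\(S/NP))/S
    [2,7] S   >
      [2,6] S/PP   <
        [2,5] PP   >
          [2,4] PP/(PP\NP)   <
            [2,3] "built" : PP
            [3,4] "slowly" : (PP/(PP\NP))\PP
          [4,5] "city" : PP\NP
        [5,6] "gave" : (S/PP)\PP
      [6,7] "a" : PP

YES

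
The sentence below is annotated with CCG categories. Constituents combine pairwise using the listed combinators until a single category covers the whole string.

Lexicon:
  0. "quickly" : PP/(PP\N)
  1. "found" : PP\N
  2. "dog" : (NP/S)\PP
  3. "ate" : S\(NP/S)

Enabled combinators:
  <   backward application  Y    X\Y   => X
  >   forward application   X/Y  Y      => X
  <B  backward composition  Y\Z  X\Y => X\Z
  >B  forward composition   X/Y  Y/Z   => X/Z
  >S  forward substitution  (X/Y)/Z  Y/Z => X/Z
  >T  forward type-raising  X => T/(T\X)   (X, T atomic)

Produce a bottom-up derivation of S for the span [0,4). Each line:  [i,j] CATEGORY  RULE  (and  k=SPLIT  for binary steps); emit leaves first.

[0,1] PP/(PP\N)  lex  "quickly"
[1,2] PP\N  lex  "found"
[0,2] PP  >  k=1
[2,3] (NP/S)\PP  lex  "dog"
[3,4] S\(NP/S)  lex  "ate"
[2,4] S\PP  <B  k=3
[0,4] S  <  k=2

[0,4] S   <
  [0,2] PP   >
    [0,1] "quickly" : PP/(PP\N)
    [1,2] "found" : PP\N
  [2,4] S\PP   <B
    [2,3] "dog" : (NP/S)\PP
    [3,4] "ate" : S\(NP/S)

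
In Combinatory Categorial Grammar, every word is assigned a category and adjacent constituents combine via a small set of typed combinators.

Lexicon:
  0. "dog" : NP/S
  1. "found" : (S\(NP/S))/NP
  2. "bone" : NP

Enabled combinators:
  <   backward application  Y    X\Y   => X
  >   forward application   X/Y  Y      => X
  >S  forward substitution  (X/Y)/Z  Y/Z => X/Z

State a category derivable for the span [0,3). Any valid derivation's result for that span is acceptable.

S

[0,3] S   <
  [0,1] "dog" : NP/S
  [1,3] S\(NP/S)   >
    [1,2] "found" : (S\(NP/S))/NP
    [2,3] "bone" : NP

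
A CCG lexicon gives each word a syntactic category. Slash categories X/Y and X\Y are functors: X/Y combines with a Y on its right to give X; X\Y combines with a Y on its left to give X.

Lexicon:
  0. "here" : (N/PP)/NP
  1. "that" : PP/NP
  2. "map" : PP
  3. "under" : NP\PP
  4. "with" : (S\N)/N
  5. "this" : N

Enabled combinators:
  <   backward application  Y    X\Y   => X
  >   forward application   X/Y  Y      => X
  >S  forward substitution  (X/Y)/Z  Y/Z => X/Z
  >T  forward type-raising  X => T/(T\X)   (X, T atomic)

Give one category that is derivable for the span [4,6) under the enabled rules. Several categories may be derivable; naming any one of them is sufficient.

[0,6] S   <
  [0,4] N   >
    [0,2] N/NP   >S
      [0,1] "here" : (N/PP)/NP
      [1,2] "that" : PP/NP
    [2,4] NP   <
      [2,3] "map" : PP
      [3,4] "under" : NP\PP
  [4,6] S\N   >
    [4,5] "with" : (S\N)/N
    [5,6] "this" : N

S\N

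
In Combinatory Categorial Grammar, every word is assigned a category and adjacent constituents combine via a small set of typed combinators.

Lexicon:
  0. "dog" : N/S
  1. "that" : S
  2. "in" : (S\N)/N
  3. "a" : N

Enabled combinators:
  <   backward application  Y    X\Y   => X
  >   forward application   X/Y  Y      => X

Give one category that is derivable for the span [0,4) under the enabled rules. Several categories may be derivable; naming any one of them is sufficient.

[0,4] S   <
  [0,2] N   >
    [0,1] "dog" : N/S
    [1,2] "that" : S
  [2,4] S\N   >
    [2,3] "in" : (S\N)/N
    [3,4] "a" : N

S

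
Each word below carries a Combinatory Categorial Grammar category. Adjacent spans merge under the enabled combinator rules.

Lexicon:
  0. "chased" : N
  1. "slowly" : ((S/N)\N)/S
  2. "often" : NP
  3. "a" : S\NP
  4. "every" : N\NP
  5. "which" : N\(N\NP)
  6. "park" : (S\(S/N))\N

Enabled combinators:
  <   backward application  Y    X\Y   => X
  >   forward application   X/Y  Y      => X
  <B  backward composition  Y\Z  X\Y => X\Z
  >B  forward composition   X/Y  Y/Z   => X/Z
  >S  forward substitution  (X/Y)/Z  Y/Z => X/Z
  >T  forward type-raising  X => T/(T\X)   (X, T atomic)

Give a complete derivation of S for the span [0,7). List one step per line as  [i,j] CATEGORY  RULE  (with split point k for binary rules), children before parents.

[0,1] N  lex  "chased"
[0,1] S/(S\N)  >T
[1,2] ((S/N)\N)/S  lex  "slowly"
[2,3] NP  lex  "often"
[3,4] S\NP  lex  "a"
[2,4] S  <  k=3
[1,4] (S/N)\N  >  k=2
[4,5] N\NP  lex  "every"
[5,6] N\(N\NP)  lex  "which"
[4,6] N  <  k=5
[6,7] (S\(S/N))\N  lex  "park"
[4,7] S\(S/N)  <  k=6
[1,7] S\N  <B  k=4
[0,7] S  >  k=1

[0,7] S   >
  [0,1] S/(S\N)   >T
    [0,1] "chased" : N
  [1,7] S\N   <B
    [1,4] (S/N)\N   >
      [1,2] "slowly" : ((S/N)\N)/S
      [2,4] S   <
        [2,3] "often" : NP
        [3,4] "a" : S\NP
    [4,7] S\(S/N)   <
      [4,6] N   <
        [4,5] "every" : N\NP
        [5,6] "which" : N\(N\NP)
      [6,7] "park" : (S\(S/N))\N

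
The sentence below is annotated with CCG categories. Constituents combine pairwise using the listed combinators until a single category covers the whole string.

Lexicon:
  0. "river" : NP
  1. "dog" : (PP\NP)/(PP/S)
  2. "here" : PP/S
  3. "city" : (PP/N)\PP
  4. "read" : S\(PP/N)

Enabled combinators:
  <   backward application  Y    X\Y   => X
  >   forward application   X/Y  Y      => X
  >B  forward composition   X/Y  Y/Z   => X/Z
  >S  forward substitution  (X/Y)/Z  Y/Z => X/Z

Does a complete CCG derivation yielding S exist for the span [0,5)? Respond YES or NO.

YES

[0,5] S   <
  [0,4] PP/N   <
    [0,3] PP   <
      [0,1] "river" : NP
      [1,3] PP\NP   >
        [1,2] "dog" : (PP\NP)/(PP/S)
        [2,3] "here" : PP/S
    [3,4] "city" : (PP/N)\PP
  [4,5] "read" : S\(PP/N)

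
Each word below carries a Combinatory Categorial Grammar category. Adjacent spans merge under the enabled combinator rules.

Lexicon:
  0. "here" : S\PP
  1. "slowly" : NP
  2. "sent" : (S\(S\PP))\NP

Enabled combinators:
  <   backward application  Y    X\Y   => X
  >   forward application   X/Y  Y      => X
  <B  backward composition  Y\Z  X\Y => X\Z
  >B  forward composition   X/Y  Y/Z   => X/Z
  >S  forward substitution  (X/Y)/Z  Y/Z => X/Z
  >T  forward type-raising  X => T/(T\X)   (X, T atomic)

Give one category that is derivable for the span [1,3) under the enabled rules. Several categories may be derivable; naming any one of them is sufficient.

[0,3] S   <
  [0,1] "here" : S\PP
  [1,3] S\(S\PP)   <
    [1,2] "slowly" : NP
    [2,3] "sent" : (S\(S\PP))\NP

S\(S\PP)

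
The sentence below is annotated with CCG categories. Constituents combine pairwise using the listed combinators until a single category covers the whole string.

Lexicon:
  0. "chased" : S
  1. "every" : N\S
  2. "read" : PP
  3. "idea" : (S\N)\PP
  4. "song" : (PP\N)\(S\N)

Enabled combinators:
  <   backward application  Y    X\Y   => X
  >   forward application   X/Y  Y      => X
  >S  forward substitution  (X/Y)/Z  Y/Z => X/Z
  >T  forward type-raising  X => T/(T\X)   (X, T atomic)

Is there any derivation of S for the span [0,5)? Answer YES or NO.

S N\S PP (S\N)\PP (PP\N)\(S\N)
CKY chart[0,5] = {N/(N\PP), NP/(NP\PP), PP, PP/(PP\PP), S/(S\PP)}; S ∉ chart

NO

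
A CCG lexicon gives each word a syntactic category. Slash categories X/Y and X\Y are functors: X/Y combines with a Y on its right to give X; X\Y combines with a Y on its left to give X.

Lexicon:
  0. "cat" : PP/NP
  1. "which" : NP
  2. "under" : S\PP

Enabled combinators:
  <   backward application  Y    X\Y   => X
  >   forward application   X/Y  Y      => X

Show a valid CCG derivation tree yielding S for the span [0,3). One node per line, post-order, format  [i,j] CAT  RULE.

[0,1] PP/NP  lex  "cat"
[1,2] NP  lex  "which"
[0,2] PP  >  k=1
[2,3] S\PP  lex  "under"
[0,3] S  <  k=2

[0,3] S   <
  [0,2] PP   >
    [0,1] "cat" : PP/NP
    [1,2] "which" : NP
  [2,3] "under" : S\PP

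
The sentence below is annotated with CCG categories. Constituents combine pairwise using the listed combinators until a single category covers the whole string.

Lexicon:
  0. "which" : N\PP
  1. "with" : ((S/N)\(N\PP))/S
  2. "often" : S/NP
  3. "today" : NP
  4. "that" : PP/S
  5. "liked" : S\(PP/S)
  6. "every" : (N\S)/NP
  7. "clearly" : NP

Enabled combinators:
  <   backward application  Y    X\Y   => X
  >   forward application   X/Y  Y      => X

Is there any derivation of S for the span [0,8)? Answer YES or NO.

YES

[0,8] S   >
  [0,4] S/N   <
    [0,1] "which" : N\PP
    [1,4] (S/N)\(N\PP)   >
      [1,2] "with" : ((S/N)\(N\PP))/S
      [2,4] S   >
        [2,3] "often" : S/NP
        [3,4] "today" : NP
  [4,8] N   <
    [4,6] S   <
      [4,5] "that" : PP/S
      [5,6] "liked" : S\(PP/S)
    [6,8] N\S   >
      [6,7] "every" : (N\S)/NP
      [7,8] "clearly" : NP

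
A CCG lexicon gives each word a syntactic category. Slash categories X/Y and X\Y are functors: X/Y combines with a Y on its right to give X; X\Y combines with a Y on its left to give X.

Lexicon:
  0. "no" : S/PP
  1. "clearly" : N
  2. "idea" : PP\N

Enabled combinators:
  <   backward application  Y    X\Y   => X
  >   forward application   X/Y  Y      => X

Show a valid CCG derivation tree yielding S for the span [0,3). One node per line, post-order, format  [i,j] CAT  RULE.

[0,3] S   >
  [0,1] "no" : S/PP
  [1,3] PP   <
    [1,2] "clearly" : N
    [2,3] "idea" : PP\N

[0,1] S/PP  lex  "no"
[1,2] N  lex  "clearly"
[2,3] PP\N  lex  "idea"
[1,3] PP  <  k=2
[0,3] S  >  k=1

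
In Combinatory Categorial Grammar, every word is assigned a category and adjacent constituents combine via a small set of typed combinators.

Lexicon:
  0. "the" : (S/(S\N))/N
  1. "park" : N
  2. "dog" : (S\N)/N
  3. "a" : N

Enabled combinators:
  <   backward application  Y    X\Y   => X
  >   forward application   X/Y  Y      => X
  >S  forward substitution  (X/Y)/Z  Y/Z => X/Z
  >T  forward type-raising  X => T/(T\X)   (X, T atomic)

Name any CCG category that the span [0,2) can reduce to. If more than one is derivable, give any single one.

[0,4] S   >
  [0,2] S/(S\N)   >
    [0,1] "the" : (S/(S\N))/N
    [1,2] "park" : N
  [2,4] S\N   >
    [2,3] "dog" : (S\N)/N
    [3,4] "a" : N

S/(S\N)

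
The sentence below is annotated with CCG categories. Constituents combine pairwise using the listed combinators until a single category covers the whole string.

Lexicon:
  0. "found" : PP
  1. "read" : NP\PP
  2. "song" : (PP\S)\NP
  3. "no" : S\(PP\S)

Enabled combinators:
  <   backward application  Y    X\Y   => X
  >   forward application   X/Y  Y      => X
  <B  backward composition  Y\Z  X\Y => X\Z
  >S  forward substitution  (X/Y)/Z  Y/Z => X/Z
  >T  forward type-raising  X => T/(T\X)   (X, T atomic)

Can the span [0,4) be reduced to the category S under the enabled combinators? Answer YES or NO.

YES

[0,4] S   >
  [0,1] S/(S\PP)   >T
    [0,1] "found" : PP
  [1,4] S\PP   <B
    [1,2] "read" : NP\PP
    [2,4] S\NP   <B
      [2,3] "song" : (PP\S)\NP
      [3,4] "no" : S\(PP\S)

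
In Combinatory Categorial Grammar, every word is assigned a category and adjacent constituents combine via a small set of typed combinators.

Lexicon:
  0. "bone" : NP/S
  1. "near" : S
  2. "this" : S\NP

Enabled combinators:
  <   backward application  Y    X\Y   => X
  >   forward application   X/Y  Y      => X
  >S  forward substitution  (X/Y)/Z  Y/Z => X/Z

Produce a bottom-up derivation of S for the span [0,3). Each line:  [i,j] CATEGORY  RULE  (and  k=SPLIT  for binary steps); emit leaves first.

[0,1] NP/S  lex  "bone"
[1,2] S  lex  "near"
[0,2] NP  >  k=1
[2,3] S\NP  lex  "this"
[0,3] S  <  k=2

[0,3] S   <
  [0,2] NP   >
    [0,1] "bone" : NP/S
    [1,2] "near" : S
  [2,3] "this" : S\NP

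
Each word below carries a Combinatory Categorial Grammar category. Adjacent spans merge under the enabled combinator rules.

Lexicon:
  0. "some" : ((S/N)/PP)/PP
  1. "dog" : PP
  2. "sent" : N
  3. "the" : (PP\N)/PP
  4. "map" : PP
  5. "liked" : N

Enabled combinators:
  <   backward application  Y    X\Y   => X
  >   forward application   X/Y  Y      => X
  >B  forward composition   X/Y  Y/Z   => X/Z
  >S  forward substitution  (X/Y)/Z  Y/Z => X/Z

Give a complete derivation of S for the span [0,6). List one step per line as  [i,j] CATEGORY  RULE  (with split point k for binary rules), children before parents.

[0,6] S   >
  [0,5] S/N   >
    [0,2] (S/N)/PP   >
      [0,1] "some" : ((S/N)/PP)/PP
      [1,2] "dog" : PP
    [2,5] PP   <
      [2,3] "sent" : N
      [3,5] PP\N   >
        [3,4] "the" : (PP\N)/PP
        [4,5] "map" : PP
  [5,6] "liked" : N

[0,1] ((S/N)/PP)/PP  lex  "some"
[1,2] PP  lex  "dog"
[0,2] (S/N)/PP  >  k=1
[2,3] N  lex  "sent"
[3,4] (PP\N)/PP  lex  "the"
[4,5] PP  lex  "map"
[3,5] PP\N  >  k=4
[2,5] PP  <  k=3
[0,5] S/N  >  k=2
[5,6] N  lex  "liked"
[0,6] S  >  k=5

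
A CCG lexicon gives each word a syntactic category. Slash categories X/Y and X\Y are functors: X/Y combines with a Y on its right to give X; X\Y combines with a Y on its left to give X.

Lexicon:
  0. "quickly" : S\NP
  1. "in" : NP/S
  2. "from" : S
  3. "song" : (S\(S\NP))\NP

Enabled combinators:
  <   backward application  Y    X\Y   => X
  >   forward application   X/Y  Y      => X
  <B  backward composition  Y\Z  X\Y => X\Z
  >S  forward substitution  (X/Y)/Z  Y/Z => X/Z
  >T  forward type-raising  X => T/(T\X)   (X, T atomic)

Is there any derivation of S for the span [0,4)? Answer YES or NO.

YES

[0,4] S   <
  [0,1] "quickly" : S\NP
  [1,4] S\(S\NP)   <
    [1,3] NP   >
      [1,2] "in" : NP/S
      [2,3] "from" : S
    [3,4] "song" : (S\(S\NP))\NP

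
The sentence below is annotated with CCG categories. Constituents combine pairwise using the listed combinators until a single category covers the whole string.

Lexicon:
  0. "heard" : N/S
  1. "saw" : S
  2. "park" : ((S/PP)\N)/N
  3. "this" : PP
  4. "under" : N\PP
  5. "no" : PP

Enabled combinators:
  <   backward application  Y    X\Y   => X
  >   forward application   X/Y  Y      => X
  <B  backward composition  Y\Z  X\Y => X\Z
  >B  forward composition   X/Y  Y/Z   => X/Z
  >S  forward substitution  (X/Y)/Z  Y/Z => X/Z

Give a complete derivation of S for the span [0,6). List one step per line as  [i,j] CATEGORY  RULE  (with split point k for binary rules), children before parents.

[0,6] S   >
  [0,5] S/PP   <
    [0,2] N   >
      [0,1] "heard" : N/S
      [1,2] "saw" : S
    [2,5] (S/PP)\N   >
      [2,3] "park" : ((S/PP)\N)/N
      [3,5] N   <
        [3,4] "this" : PP
        [4,5] "under" : N\PP
  [5,6] "no" : PP

[0,1] N/S  lex  "heard"
[1,2] S  lex  "saw"
[0,2] N  >  k=1
[2,3] ((S/PP)\N)/N  lex  "park"
[3,4] PP  lex  "this"
[4,5] N\PP  lex  "under"
[3,5] N  <  k=4
[2,5] (S/PP)\N  >  k=3
[0,5] S/PP  <  k=2
[5,6] PP  lex  "no"
[0,6] S  >  k=5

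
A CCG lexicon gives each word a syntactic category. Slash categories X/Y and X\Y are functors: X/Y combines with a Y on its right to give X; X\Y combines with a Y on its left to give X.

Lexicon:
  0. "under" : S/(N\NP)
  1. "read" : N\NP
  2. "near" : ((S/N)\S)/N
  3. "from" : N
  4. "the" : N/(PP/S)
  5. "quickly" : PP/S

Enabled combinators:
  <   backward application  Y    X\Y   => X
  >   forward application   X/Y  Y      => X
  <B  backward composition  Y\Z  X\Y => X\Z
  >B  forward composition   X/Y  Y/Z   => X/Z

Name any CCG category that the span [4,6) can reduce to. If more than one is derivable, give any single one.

[0,6] S   >
  [0,4] S/N   <
    [0,2] S   >
      [0,1] "under" : S/(N\NP)
      [1,2] "read" : N\NP
    [2,4] (S/N)\S   >
      [2,3] "near" : ((S/N)\S)/N
      [3,4] "from" : N
  [4,6] N   >
    [4,5] "the" : N/(PP/S)
    [5,6] "quickly" : PP/S

N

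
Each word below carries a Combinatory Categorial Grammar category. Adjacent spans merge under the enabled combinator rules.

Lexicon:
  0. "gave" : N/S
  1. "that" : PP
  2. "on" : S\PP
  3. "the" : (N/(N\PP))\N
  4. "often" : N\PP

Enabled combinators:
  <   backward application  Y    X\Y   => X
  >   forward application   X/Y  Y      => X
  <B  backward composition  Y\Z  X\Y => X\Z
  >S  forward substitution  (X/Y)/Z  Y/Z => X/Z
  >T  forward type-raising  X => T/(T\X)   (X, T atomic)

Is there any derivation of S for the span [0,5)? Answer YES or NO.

NO

N/S PP S\PP (N/(N\PP))\N N\PP
CKY chart[0,5] = {N, N/(N\N), NP/(NP\N), PP/(PP\N), S/(S\N)}; S ∉ chart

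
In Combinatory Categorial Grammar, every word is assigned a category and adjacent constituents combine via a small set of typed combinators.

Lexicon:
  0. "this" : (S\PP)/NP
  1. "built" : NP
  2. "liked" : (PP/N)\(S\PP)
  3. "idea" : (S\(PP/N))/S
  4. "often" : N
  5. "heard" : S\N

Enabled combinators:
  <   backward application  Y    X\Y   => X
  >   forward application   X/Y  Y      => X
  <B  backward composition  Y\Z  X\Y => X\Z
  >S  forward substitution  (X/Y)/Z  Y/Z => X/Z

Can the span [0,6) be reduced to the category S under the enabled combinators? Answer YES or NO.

YES

[0,6] S   <
  [0,3] PP/N   <
    [0,2] S\PP   >
      [0,1] "this" : (S\PP)/NP
      [1,2] "built" : NP
    [2,3] "liked" : (PP/N)\(S\PP)
  [3,6] S\(PP/N)   >
    [3,4] "idea" : (S\(PP/N))/S
    [4,6] S   <
      [4,5] "often" : N
      [5,6] "heard" : S\N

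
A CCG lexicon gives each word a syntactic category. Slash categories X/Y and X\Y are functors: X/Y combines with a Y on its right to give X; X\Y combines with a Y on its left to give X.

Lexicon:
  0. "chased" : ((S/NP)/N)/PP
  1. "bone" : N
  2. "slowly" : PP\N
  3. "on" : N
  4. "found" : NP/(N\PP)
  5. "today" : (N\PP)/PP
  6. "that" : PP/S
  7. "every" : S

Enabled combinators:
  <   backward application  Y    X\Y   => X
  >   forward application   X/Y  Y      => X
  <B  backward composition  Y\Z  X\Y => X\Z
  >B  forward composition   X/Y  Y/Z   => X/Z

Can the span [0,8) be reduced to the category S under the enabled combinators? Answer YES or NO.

[0,8] S   >
  [0,4] S/NP   >
    [0,3] (S/NP)/N   >
      [0,1] "chased" : ((S/NP)/N)/PP
      [1,3] PP   <
        [1,2] "bone" : N
        [2,3] "slowly" : PP\N
    [3,4] "on" : N
  [4,8] NP   >
    [4,6] NP/PP   >B
      [4,5] "found" : NP/(N\PP)
      [5,6] "today" : (N\PP)/PP
    [6,8] PP   >
      [6,7] "that" : PP/S
      [7,8] "every" : S

YES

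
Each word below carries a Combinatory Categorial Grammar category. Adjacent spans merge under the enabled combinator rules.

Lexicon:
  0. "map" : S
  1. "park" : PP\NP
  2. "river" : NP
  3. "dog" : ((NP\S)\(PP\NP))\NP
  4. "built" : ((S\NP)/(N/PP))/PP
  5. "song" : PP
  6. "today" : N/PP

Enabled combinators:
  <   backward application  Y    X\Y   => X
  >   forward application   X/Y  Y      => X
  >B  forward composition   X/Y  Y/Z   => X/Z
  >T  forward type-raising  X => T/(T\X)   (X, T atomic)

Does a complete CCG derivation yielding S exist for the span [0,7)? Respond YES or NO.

[0,7] S   <
  [0,4] NP   <
    [0,1] "map" : S
    [1,4] NP\S   <
      [1,2] "park" : PP\NP
      [2,4] (NP\S)\(PP\NP)   <
        [2,3] "river" : NP
        [3,4] "dog" : ((NP\S)\(PP\NP))\NP
  [4,7] S\NP   >
    [4,6] (S\NP)/(N/PP)   >
      [4,5] "built" : ((S\NP)/(N/PP))/PP
      [5,6] "song" : PP
    [6,7] "today" : N/PP

YES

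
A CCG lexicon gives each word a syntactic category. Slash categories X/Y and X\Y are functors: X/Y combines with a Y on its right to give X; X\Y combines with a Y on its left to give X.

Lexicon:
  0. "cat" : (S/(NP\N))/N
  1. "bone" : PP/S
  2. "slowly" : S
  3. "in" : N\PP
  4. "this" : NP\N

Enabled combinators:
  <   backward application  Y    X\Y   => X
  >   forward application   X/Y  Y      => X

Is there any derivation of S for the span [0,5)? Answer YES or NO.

[0,5] S   >
  [0,4] S/(NP\N)   >
    [0,1] "cat" : (S/(NP\N))/N
    [1,4] N   <
      [1,3] PP   >
        [1,2] "bone" : PP/S
        [2,3] "slowly" : S
      [3,4] "in" : N\PP
  [4,5] "this" : NP\N

YES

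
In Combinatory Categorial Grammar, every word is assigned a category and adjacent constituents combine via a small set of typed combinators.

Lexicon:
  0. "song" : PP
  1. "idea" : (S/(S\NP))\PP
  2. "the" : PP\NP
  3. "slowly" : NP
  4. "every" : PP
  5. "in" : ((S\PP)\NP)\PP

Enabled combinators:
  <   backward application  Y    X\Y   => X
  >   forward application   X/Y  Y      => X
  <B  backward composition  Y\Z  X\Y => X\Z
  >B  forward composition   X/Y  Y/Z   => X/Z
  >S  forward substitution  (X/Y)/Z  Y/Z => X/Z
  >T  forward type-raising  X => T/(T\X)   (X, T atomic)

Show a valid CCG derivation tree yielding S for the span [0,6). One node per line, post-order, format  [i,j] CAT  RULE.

[0,6] S   >
  [0,2] S/(S\NP)   <
    [0,1] "song" : PP
    [1,2] "idea" : (S/(S\NP))\PP
  [2,6] S\NP   <B
    [2,3] "the" : PP\NP
    [3,6] S\PP   <
      [3,4] "slowly" : NP
      [4,6] (S\PP)\NP   <
        [4,5] "every" : PP
        [5,6] "in" : ((S\PP)\NP)\PP

[0,1] PP  lex  "song"
[1,2] (S/(S\NP))\PP  lex  "idea"
[0,2] S/(S\NP)  <  k=1
[2,3] PP\NP  lex  "the"
[3,4] NP  lex  "slowly"
[4,5] PP  lex  "every"
[5,6] ((S\PP)\NP)\PP  lex  "in"
[4,6] (S\PP)\NP  <  k=5
[3,6] S\PP  <  k=4
[2,6] S\NP  <B  k=3
[0,6] S  >  k=2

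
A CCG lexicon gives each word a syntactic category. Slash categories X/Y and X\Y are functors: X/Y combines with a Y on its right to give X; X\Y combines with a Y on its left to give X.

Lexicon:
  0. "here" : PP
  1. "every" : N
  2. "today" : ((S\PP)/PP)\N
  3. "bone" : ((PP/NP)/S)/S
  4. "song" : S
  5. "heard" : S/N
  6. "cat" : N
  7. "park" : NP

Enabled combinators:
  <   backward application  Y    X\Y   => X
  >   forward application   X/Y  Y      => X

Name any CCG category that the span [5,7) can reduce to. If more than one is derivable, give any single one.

[0,8] S   <
  [0,1] "here" : PP
  [1,8] S\PP   >
    [1,3] (S\PP)/PP   <
      [1,2] "every" : N
      [2,3] "today" : ((S\PP)/PP)\N
    [3,8] PP   >
      [3,7] PP/NP   >
        [3,5] (PP/NP)/S   >
          [3,4] "bone" : ((PP/NP)/S)/S
          [4,5] "song" : S
        [5,7] S   >
          [5,6] "heard" : S/N
          [6,7] "cat" : N
      [7,8] "park" : NP

S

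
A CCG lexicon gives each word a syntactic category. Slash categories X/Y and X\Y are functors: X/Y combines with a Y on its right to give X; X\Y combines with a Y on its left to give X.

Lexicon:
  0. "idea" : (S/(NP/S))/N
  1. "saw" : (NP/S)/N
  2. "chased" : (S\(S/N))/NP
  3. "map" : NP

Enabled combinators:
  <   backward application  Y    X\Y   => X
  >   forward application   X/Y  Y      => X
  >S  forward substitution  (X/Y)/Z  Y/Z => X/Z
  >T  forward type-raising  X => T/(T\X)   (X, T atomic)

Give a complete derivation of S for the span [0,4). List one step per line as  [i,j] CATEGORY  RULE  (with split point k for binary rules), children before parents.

[0,1] (S/(NP/S))/N  lex  "idea"
[1,2] (NP/S)/N  lex  "saw"
[0,2] S/N  >S  k=1
[2,3] (S\(S/N))/NP  lex  "chased"
[3,4] NP  lex  "map"
[2,4] S\(S/N)  >  k=3
[0,4] S  <  k=2

[0,4] S   <
  [0,2] S/N   >S
    [0,1] "idea" : (S/(NP/S))/N
    [1,2] "saw" : (NP/S)/N
  [2,4] S\(S/N)   >
    [2,3] "chased" : (S\(S/N))/NP
    [3,4] "map" : NP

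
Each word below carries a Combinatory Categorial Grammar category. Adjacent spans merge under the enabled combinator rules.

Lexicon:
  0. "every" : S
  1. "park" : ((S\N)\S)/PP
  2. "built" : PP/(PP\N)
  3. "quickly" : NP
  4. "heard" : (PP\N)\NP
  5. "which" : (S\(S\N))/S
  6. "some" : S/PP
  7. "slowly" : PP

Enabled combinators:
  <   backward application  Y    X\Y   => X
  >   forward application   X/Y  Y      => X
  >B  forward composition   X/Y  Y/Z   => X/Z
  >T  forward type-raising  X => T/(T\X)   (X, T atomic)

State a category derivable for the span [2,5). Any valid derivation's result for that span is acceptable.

PP

[0,8] S   <
  [0,5] S\N   <
    [0,1] "every" : S
    [1,5] (S\N)\S   >
      [1,2] "park" : ((S\N)\S)/PP
      [2,5] PP   >
        [2,3] "built" : PP/(PP\N)
        [3,5] PP\N   <
          [3,4] "quickly" : NP
          [4,5] "heard" : (PP\N)\NP
  [5,8] S\(S\N)   >
    [5,6] "which" : (S\(S\N))/S
    [6,8] S   >
      [6,7] "some" : S/PP
      [7,8] "slowly" : PP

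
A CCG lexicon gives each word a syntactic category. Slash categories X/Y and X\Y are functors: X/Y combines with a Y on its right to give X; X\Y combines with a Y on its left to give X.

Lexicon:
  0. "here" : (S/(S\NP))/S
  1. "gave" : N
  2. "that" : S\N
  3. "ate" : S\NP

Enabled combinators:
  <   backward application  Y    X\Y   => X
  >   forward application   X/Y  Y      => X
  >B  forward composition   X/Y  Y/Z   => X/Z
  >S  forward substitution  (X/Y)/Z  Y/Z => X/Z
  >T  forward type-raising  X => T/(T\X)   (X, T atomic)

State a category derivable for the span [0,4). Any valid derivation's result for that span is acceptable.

S

[0,4] S   >
  [0,3] S/(S\NP)   >
    [0,1] "here" : (S/(S\NP))/S
    [1,3] S   >
      [1,2] S/(S\N)   >T
        [1,2] "gave" : N
      [2,3] "that" : S\N
  [3,4] "ate" : S\NP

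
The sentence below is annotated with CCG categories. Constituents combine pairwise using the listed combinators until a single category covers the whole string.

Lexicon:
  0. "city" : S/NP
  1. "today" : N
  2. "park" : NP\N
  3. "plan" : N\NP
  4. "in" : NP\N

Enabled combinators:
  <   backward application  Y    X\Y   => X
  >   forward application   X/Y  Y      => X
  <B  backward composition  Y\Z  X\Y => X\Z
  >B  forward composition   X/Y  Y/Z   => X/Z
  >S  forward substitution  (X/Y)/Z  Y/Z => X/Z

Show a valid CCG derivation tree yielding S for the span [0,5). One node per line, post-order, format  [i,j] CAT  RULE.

[0,5] S   >
  [0,1] "city" : S/NP
  [1,5] NP   <
    [1,4] N   <
      [1,3] NP   <
        [1,2] "today" : N
        [2,3] "park" : NP\N
      [3,4] "plan" : N\NP
    [4,5] "in" : NP\N

[0,1] S/NP  lex  "city"
[1,2] N  lex  "today"
[2,3] NP\N  lex  "park"
[1,3] NP  <  k=2
[3,4] N\NP  lex  "plan"
[1,4] N  <  k=3
[4,5] NP\N  lex  "in"
[1,5] NP  <  k=4
[0,5] S  >  k=1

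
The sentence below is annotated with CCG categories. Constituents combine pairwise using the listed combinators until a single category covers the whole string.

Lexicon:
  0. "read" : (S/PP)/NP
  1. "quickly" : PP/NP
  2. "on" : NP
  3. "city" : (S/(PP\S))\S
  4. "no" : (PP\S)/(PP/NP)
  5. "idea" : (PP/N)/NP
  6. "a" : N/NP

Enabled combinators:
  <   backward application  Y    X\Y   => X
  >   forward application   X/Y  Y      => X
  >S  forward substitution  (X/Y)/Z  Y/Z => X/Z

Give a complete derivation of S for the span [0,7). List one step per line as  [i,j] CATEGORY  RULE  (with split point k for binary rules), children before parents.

[0,1] (S/PP)/NP  lex  "read"
[1,2] PP/NP  lex  "quickly"
[0,2] S/NP  >S  k=1
[2,3] NP  lex  "on"
[0,3] S  >  k=2
[3,4] (S/(PP\S))\S  lex  "city"
[0,4] S/(PP\S)  <  k=3
[4,5] (PP\S)/(PP/NP)  lex  "no"
[5,6] (PP/N)/NP  lex  "idea"
[6,7] N/NP  lex  "a"
[5,7] PP/NP  >S  k=6
[4,7] PP\S  >  k=5
[0,7] S  >  k=4

[0,7] S   >
  [0,4] S/(PP\S)   <
    [0,3] S   >
      [0,2] S/NP   >S
        [0,1] "read" : (S/PP)/NP
        [1,2] "quickly" : PP/NP
      [2,3] "on" : NP
    [3,4] "city" : (S/(PP\S))\S
  [4,7] PP\S   >
    [4,5] "no" : (PP\S)/(PP/NP)
    [5,7] PP/NP   >S
      [5,6] "idea" : (PP/N)/NP
      [6,7] "a" : N/NP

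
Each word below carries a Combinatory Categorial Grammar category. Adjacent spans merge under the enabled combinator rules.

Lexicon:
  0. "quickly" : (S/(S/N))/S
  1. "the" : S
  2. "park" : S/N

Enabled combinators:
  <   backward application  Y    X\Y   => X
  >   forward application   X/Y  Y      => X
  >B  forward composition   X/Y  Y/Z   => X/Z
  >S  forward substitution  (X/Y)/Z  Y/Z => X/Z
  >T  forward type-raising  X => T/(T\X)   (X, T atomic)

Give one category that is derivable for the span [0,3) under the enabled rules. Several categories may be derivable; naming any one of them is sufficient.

S

[0,3] S   >
  [0,2] S/(S/N)   >
    [0,1] "quickly" : (S/(S/N))/S
    [1,2] "the" : S
  [2,3] "park" : S/N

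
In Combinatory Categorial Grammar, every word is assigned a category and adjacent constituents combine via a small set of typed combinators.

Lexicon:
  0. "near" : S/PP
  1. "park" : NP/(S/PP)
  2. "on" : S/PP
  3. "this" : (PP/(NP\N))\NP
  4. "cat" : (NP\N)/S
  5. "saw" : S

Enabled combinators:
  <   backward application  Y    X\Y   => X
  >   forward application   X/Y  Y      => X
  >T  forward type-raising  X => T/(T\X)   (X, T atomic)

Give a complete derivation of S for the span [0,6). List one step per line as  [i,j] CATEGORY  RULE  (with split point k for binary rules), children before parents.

[0,6] S   >
  [0,1] "near" : S/PP
  [1,6] PP   >
    [1,4] PP/(NP\N)   <
      [1,3] NP   >
        [1,2] "park" : NP/(S/PP)
        [2,3] "on" : S/PP
      [3,4] "this" : (PP/(NP\N))\NP
    [4,6] NP\N   >
      [4,5] "cat" : (NP\N)/S
      [5,6] "saw" : S

[0,1] S/PP  lex  "near"
[1,2] NP/(S/PP)  lex  "park"
[2,3] S/PP  lex  "on"
[1,3] NP  >  k=2
[3,4] (PP/(NP\N))\NP  lex  "this"
[1,4] PP/(NP\N)  <  k=3
[4,5] (NP\N)/S  lex  "cat"
[5,6] S  lex  "saw"
[4,6] NP\N  >  k=5
[1,6] PP  >  k=4
[0,6] S  >  k=1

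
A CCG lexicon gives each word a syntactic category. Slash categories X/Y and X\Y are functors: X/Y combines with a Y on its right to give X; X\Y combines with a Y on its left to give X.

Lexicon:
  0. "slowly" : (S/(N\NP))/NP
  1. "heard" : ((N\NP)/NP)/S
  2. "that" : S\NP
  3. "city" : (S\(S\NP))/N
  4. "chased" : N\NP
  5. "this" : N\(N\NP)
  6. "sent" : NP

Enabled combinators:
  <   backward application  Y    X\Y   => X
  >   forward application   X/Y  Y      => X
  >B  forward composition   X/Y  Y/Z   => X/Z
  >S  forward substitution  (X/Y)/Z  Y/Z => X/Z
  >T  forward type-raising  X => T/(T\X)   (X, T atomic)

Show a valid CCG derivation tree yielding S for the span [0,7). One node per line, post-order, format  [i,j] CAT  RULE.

[0,7] S   >
  [0,6] S/NP   >S
    [0,1] "slowly" : (S/(N\NP))/NP
    [1,6] (N\NP)/NP   >
      [1,2] "heard" : ((N\NP)/NP)/S
      [2,6] S   <
        [2,3] "that" : S\NP
        [3,6] S\(S\NP)   >
          [3,4] "city" : (S\(S\NP))/N
          [4,6] N   <
            [4,5] "chased" : N\NP
            [5,6] "this" : N\(N\NP)
  [6,7] "sent" : NP

[0,1] (S/(N\NP))/NP  lex  "slowly"
[1,2] ((N\NP)/NP)/S  lex  "heard"
[2,3] S\NP  lex  "that"
[3,4] (S\(S\NP))/N  lex  "city"
[4,5] N\NP  lex  "chased"
[5,6] N\(N\NP)  lex  "this"
[4,6] N  <  k=5
[3,6] S\(S\NP)  >  k=4
[2,6] S  <  k=3
[1,6] (N\NP)/NP  >  k=2
[0,6] S/NP  >S  k=1
[6,7] NP  lex  "sent"
[0,7] S  >  k=6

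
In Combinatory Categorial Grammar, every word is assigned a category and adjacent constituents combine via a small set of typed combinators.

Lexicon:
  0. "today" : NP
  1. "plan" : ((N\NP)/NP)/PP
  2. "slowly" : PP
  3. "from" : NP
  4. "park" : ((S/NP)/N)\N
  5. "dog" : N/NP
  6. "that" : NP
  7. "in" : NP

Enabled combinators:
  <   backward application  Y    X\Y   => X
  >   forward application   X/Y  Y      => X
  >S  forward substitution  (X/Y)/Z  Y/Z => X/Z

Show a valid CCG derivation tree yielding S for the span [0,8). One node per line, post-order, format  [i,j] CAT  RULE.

[0,1] NP  lex  "today"
[1,2] ((N\NP)/NP)/PP  lex  "plan"
[2,3] PP  lex  "slowly"
[1,3] (N\NP)/NP  >  k=2
[3,4] NP  lex  "from"
[1,4] N\NP  >  k=3
[0,4] N  <  k=1
[4,5] ((S/NP)/N)\N  lex  "park"
[0,5] (S/NP)/N  <  k=4
[5,6] N/NP  lex  "dog"
[6,7] NP  lex  "that"
[5,7] N  >  k=6
[0,7] S/NP  >  k=5
[7,8] NP  lex  "in"
[0,8] S  >  k=7

[0,8] S   >
  [0,7] S/NP   >
    [0,5] (S/NP)/N   <
      [0,4] N   <
        [0,1] "today" : NP
        [1,4] N\NP   >
          [1,3] (N\NP)/NP   >
            [1,2] "plan" : ((N\NP)/NP)/PP
            [2,3] "slowly" : PP
          [3,4] "from" : NP
      [4,5] "park" : ((S/NP)/N)\N
    [5,7] N   >
      [5,6] "dog" : N/NP
      [6,7] "that" : NP
  [7,8] "in" : NP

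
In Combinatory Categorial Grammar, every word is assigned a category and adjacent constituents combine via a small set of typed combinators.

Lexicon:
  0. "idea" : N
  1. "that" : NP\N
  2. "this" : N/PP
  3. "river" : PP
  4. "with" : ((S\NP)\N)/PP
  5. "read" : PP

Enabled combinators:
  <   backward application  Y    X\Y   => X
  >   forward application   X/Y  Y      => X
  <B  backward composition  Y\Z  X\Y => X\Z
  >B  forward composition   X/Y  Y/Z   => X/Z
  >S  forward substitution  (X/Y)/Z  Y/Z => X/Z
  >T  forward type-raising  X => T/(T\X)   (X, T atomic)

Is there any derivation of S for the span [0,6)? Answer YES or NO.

[0,6] S   >
  [0,1] S/(S\N)   >T
    [0,1] "idea" : N
  [1,6] S\N   <B
    [1,2] "that" : NP\N
    [2,6] S\NP   <
      [2,4] N   >
        [2,3] "this" : N/PP
        [3,4] "river" : PP
      [4,6] (S\NP)\N   >
        [4,5] "with" : ((S\NP)\N)/PP
        [5,6] "read" : PP

YES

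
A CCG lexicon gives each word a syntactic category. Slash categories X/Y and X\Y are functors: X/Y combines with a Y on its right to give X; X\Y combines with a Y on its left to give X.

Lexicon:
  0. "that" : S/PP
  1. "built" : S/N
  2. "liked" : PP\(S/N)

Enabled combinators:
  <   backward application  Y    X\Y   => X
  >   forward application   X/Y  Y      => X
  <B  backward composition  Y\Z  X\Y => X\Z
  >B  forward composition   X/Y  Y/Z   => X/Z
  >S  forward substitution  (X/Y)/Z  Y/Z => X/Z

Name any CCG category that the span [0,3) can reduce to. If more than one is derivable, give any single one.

S

[0,3] S   >
  [0,1] "that" : S/PP
  [1,3] PP   <
    [1,2] "built" : S/N
    [2,3] "liked" : PP\(S/N)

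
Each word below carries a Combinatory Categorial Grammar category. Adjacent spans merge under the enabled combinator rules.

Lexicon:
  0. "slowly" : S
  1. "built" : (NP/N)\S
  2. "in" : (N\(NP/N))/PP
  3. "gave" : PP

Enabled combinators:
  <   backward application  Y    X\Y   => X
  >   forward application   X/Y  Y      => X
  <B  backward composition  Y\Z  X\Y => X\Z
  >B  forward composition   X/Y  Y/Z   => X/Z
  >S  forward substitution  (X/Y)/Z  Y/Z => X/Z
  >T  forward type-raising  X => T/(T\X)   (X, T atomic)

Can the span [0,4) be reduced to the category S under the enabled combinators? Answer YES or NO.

S (NP/N)\S (N\(NP/N))/PP PP
CKY chart[0,4] = {N, N/(N\N), NP/(NP\N), PP/(PP\N), S/(S\N)}; S ∉ chart

NO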